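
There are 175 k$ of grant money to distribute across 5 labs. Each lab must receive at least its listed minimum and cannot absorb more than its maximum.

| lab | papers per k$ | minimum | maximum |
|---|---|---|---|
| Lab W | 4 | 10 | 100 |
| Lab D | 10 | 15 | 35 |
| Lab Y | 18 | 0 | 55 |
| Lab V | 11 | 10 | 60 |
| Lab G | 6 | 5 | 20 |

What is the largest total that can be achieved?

2130

Meeting every minimum uses 10+15+0+10+5 = 40 k$, leaving 135.
Rank by papers per k$: Lab Y 18 > Lab V 11 > Lab D 10 > Lab G 6 > Lab W 4.
Lab Y: +55 to 55 (cap) — 80 left.
Lab V: +50 to 60 (cap) — 30 left.
Lab D: +20 to 35 (cap) — 10 left.
Only 10 left; Lab G takes them to reach 15.
Total = 4×10 + 10×35 + 18×55 + 11×60 + 6×15 = 2130.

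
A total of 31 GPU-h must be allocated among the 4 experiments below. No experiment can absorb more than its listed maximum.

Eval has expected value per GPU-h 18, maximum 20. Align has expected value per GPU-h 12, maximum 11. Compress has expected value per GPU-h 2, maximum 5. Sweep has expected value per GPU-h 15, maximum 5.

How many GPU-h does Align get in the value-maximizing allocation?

6

Rank by expected value per GPU-h: Eval 18 > Sweep 15 > Align 12 > Compress 2.
Give Eval 20 to hit its cap of 20 → 11 left.
Give Sweep 5 to hit its cap of 5 → 6 left.
Only 6 left; Align takes them to reach 6.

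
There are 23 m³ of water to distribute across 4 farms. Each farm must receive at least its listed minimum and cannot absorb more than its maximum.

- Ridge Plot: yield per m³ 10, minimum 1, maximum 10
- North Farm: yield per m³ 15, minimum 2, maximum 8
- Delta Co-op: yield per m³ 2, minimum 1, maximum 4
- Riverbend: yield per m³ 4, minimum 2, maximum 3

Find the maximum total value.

236

Meeting every minimum uses 1+2+1+2 = 6 m³, leaving 17.
Highest yield per m³ first: North Farm 15 > Ridge Plot 10 > Riverbend 4 > Delta Co-op 2.
North Farm takes 6 more to reach its cap of 8 ; 11 left.
Ridge Plot: +9 to 10 (cap) ; 2 left.
Give Riverbend 1 more to hit its cap of 3 ; 1 left.
Delta Co-op: +1 (room for 3) → 2. Pool exhausted.
Total = 10×10 + 15×8 + 2×2 + 4×3 = 236.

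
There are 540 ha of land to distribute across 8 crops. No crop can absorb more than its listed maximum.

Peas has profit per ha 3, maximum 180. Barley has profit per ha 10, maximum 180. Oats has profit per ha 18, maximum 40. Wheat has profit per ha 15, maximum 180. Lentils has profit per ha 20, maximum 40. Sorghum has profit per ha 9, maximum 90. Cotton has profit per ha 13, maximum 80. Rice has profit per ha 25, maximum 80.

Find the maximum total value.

8460

Highest profit per ha first: Rice 25 > Lentils 20 > Oats 18 > Wheat 15 > Cotton 13 > Barley 10 > Sorghum 9 > Peas 3.
Rice: +80 to 80 (cap) → 460 left.
Lentils takes 40 to reach its cap of 40 → 420 left.
Oats: +40 to 40 (cap) → 380 left.
Wheat: +180 to 180 (cap) → 200 left.
Cotton: +80 to 80 (cap) → 120 left.
Only 120 left; Barley takes them to reach 120.
Total = 10×120 + 18×40 + 15×180 + 20×40 + 13×80 + 25×80 = 8460.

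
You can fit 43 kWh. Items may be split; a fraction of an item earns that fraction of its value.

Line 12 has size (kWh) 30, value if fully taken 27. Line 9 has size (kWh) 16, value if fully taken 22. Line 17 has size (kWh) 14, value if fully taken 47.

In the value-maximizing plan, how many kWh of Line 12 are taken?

13

Rank by value-to-size ratio: Line 17 47/14≈3.36, Line 9 22/16≈1.38, Line 12 27/30≈0.9.
Line 17: take in full, 14 kWh for value 47 ; 29 left.
Line 9: take in full, 16 kWh for value 22 ; 13 left.
Fill the last 13 kWh with part of Line 12: 13/30 of it earns 11.7.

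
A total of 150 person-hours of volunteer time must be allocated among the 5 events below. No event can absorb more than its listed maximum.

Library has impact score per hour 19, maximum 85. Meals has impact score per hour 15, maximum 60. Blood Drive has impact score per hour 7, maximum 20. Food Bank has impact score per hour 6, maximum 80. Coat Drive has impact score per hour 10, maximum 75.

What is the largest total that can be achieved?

Order the events by impact score per hour: Library 19 > Meals 15 > Coat Drive 10 > Blood Drive 7 > Food Bank 6.
Library: +85 to 85 (cap) ; 65 left.
Meals takes 60 to reach its cap of 60 ; 5 left.
Coat Drive has room for 75 but only 5 remain, so it gets 5.
Total = 19×85 + 15×60 + 10×5 = 2565.

2565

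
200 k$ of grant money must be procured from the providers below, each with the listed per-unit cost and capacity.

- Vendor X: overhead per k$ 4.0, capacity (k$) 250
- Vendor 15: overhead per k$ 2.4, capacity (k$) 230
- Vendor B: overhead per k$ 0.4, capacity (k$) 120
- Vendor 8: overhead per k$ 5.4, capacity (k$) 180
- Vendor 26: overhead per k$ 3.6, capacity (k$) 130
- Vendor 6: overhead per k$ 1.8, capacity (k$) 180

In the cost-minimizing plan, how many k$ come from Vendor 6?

Fill from the cheapest provider first.
Vendor B (0.4): use full 120 ; 80 k$ to go.
Take 80 from Vendor 6 at 1.8 to finish.
Vendor 15, Vendor 26, Vendor X, Vendor 8: unused.

80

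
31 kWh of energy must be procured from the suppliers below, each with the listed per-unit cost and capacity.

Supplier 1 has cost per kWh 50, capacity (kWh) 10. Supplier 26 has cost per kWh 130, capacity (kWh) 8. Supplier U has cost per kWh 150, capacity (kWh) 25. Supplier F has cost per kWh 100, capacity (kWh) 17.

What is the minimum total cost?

2720

Cheapest first:
Supplier 1 at 50: take all 10 kWh ; 21 still needed.
Supplier F at 100: take all 17 kWh ; 4 still needed.
Take 4 from Supplier 26 at 130 to finish.
Supplier U: unused.
Cost = 10×50 + 17×100 + 4×130 = 2720.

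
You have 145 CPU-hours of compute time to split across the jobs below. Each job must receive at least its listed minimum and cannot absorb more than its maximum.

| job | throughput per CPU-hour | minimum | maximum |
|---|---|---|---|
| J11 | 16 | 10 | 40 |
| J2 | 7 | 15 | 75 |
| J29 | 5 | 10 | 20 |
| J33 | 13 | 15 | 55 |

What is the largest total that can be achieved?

1685

Meeting every minimum uses 10+15+10+15 = 50 CPU-hours, leaving 95.
Order the jobs by throughput per CPU-hour: J11 16 > J33 13 > J2 7 > J29 5.
Give J11 30 more to hit its cap of 40 ; 65 left.
Give J33 40 more to hit its cap of 55 ; 25 left.
J2 has room for 60 more but only 25 remain, so it gets 40.
Total = 16×40 + 7×40 + 5×10 + 13×55 = 1685.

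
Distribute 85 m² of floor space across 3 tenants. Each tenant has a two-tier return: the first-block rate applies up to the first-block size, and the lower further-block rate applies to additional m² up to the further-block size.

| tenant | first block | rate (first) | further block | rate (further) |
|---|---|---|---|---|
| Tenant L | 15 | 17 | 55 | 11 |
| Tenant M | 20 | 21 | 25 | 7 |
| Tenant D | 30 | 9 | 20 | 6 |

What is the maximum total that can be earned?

1225

Rank every tier by rate: Tenant M/tier1 21 > Tenant L/tier1 17 > Tenant L/tier2 11 > Tenant D/tier1 9 > Tenant M/tier2 7 > Tenant D/tier2 6.
Tenant M tier1 at 21: fill all 20 — 65 left.
Tenant L tier1 at 17: fill all 15 — 50 left.
50 remain; put them into Tenant L tier2 at 11.
Total = 21×20 + 17×15 + 11×50 = 1225.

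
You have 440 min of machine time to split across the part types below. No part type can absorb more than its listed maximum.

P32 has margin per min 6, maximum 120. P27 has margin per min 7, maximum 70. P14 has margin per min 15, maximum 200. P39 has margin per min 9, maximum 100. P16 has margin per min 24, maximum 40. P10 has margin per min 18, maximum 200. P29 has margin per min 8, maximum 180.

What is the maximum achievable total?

Highest margin per min first: P16 24 > P10 18 > P14 15 > P39 9 > P29 8 > P27 7 > P32 6.
P16: +40 to 40 (cap) — 400 left.
P10: +200 to 200 (cap) — 200 left.
Give P14 200 to hit its cap of 200 — 0 left.
Total = 15×200 + 24×40 + 18×200 = 7560.

7560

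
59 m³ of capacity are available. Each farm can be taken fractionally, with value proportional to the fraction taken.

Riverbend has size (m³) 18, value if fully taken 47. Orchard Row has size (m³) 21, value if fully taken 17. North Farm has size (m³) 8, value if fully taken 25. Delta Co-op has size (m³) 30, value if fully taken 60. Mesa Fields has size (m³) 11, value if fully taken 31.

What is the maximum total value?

147

Sort by value density: North Farm 25/8≈3.12, Mesa Fields 31/11≈2.82, Riverbend 47/18≈2.61, Delta Co-op 60/30≈2, Orchard Row 17/21≈0.81.
All 8 m³ of North Farm fit (value 25) → 51 remain.
All 11 m³ of Mesa Fields fit (value 31) → 40 remain.
Riverbend: take in full, 18 m³ for value 47 → 22 left.
Only 22 m³ remain; take 22/30 of Delta Co-op for value 60×22/30 = 44.
Total value = 147.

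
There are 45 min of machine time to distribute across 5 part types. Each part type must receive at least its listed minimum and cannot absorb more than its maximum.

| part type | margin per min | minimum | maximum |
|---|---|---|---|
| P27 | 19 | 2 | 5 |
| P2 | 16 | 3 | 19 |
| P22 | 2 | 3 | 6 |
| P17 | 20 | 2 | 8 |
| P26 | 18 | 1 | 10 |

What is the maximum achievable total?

745

Meeting every minimum uses 2+3+3+2+1 = 11 min, leaving 34.
Rank by margin per min: P17 20 > P27 19 > P26 18 > P2 16 > P22 2.
Give P17 6 more to hit its cap of 8 — 28 left.
P27: +3 to 5 (cap) — 25 left.
P26: +9 to 10 (cap) — 16 left.
P2 takes 16 more to reach its cap of 19 — 0 left.
Total = 19×5 + 16×19 + 2×3 + 20×8 + 18×10 = 745.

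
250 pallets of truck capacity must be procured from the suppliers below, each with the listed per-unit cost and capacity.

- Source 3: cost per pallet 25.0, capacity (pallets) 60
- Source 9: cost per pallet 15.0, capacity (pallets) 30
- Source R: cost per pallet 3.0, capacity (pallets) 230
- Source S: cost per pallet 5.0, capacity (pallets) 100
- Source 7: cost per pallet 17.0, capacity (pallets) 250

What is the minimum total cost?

790

Fill from the cheapest supplier first.
Source R at 3.0: take all 230 pallets → 20 still needed.
Source S (5.0): take the remaining 20 → done.
Source 9, Source 7, Source 3: unused.
Cost = 230×3.0 + 20×5.0 = 790.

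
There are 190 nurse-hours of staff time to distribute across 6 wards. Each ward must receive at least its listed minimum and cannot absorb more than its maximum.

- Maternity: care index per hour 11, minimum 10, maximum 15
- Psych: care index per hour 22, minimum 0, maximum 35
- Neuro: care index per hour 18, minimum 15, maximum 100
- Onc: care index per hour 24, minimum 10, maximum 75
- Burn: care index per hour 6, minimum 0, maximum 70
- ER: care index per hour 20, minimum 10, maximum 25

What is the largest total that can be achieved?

3990

Meeting every minimum uses 10+0+15+10+0+10 = 45 nurse-hours, leaving 145.
Rank by care index per hour: Onc 24 > Psych 22 > ER 20 > Neuro 18 > Maternity 11 > Burn 6.
Give Onc 65 more to hit its cap of 75 ; 80 left.
Give Psych 35 more to hit its cap of 35 ; 45 left.
ER: +15 to 25 (cap) ; 30 left.
Only 30 left; Neuro takes them to reach 45.
Total = 11×10 + 22×35 + 18×45 + 24×75 + 20×25 = 3990.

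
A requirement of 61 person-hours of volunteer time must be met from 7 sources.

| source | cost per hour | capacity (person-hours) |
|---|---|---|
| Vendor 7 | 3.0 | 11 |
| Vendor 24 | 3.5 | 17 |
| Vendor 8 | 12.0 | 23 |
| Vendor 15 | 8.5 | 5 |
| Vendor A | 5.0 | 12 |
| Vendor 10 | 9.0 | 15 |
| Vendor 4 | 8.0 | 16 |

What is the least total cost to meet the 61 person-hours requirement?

323

Use sources in increasing cost order.
Take 11 from Vendor 7 at 3.0 ; need 50 more.
Take 17 from Vendor 24 at 3.5 ; need 33 more.
Vendor A at 5.0: take all 12 person-hours ; 21 still needed.
Vendor 4 (8.0): use full 16 ; 5 person-hours to go.
Vendor 15 at 8.5: take all 5 person-hours ; 0 still needed.
Vendor 10, Vendor 8: unused.
Cost = 11×3.0 + 17×3.5 + 12×5.0 + 16×8.0 + 5×8.5 = 323.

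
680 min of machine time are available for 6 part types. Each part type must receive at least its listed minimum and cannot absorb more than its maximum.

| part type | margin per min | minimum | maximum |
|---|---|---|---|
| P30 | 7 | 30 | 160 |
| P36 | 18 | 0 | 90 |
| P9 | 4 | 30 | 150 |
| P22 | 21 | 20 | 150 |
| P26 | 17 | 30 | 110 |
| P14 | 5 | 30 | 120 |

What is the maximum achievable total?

Meeting every minimum uses 30+0+30+20+30+30 = 140 min, leaving 540.
Rank by margin per min: P22 21 > P36 18 > P26 17 > P30 7 > P14 5 > P9 4.
P22 takes 130 more to reach its cap of 150 ; 410 left.
P36: +90 to 90 (cap) ; 320 left.
Give P26 80 more to hit its cap of 110 ; 240 left.
P30: +130 to 160 (cap) ; 110 left.
P14: +90 to 120 (cap) ; 20 left.
P9 has room for 120 more but only 20 remain, so it gets 50.
Total = 7×160 + 18×90 + 4×50 + 21×150 + 17×110 + 5×120 = 8560.

8560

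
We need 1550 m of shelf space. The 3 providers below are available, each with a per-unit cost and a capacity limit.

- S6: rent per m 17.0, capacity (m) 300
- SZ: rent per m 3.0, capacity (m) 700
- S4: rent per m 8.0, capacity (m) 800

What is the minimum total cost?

9350

Cheapest first:
SZ (3.0): use full 700 — 850 m to go.
Take 800 from S4 at 8.0 — need 50 more.
Take 50 from S6 at 17.0 to finish.
Cost = 700×3.0 + 800×8.0 + 50×17.0 = 9350.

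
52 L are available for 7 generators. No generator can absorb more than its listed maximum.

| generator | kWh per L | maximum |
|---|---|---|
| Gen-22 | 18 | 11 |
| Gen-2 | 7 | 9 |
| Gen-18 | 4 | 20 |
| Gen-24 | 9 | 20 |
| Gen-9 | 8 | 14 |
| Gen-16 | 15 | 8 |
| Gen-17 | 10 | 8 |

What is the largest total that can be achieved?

618

Order the generators by kWh per L: Gen-22 18 > Gen-16 15 > Gen-17 10 > Gen-24 9 > Gen-9 8 > Gen-2 7 > Gen-18 4.
Gen-22: +11 to 11 (cap) ; 41 left.
Give Gen-16 8 to hit its cap of 8 ; 33 left.
Gen-17 takes 8 to reach its cap of 8 ; 25 left.
Give Gen-24 20 to hit its cap of 20 ; 5 left.
Gen-9 has room for 14 but only 5 remain, so it gets 5.
Total = 18×11 + 9×20 + 8×5 + 15×8 + 10×8 = 618.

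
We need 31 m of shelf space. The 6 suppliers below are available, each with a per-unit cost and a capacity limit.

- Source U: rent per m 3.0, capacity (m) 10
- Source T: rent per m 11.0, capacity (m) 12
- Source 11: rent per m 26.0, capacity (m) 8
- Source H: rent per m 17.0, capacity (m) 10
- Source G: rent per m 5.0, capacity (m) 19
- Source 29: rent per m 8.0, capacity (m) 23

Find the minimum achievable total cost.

Fill from the cheapest supplier first.
Take 10 from Source U at 3.0 — need 21 more.
Source G (5.0): use full 19 — 2 m to go.
Source 29 (8.0): take the remaining 2 — done.
Source T, Source H, Source 11: unused.
Cost = 10×3.0 + 19×5.0 + 2×8.0 = 141.

141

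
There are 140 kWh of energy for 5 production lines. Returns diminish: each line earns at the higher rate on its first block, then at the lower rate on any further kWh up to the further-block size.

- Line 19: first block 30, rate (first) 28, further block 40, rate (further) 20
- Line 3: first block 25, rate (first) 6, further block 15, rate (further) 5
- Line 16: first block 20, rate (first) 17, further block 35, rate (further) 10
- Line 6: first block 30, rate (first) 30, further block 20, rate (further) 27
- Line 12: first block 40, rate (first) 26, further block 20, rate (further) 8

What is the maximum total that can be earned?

Rank every tier by rate: Line 6/tier1 30 > Line 19/tier1 28 > Line 6/tier2 27 > Line 12/tier1 26 > Line 19/tier2 20 > Line 16/tier1 17 > Line 16/tier2 10 > Line 12/tier2 8 > Line 3/tier1 6 > Line 3/tier2 5.
Line 6 tier1 at 30: fill all 30 → 110 left.
Fill Line 19 tier1 block (30 at 28) → 80 left.
Line 6/tier2 (27): +20 → 60 left.
Fill Line 12 tier1 block (40 at 26) → 20 left.
20 remain; put them into Line 19 tier2 at 20.
Total = 30×30 + 28×30 + 27×20 + 26×40 + 20×20 = 3720.

3720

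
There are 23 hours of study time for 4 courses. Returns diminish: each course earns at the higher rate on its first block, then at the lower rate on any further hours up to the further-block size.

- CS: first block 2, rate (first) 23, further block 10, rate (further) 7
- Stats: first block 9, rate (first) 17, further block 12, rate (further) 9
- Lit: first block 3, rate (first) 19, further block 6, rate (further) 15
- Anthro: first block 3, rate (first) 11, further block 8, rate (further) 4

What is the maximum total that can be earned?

379

Rank every tier by rate: CS/tier1 23 > Lit/tier1 19 > Stats/tier1 17 > Lit/tier2 15 > Anthro/tier1 11 > Stats/tier2 9 > CS/tier2 7 > Anthro/tier2 4.
Fill CS tier1 block (2 at 23) → 21 left.
Lit tier1 at 19: fill all 3 → 18 left.
Stats/tier1 (17): +9 → 9 left.
Lit tier2 at 15: fill all 6 → 3 left.
Fill Anthro tier1 block (3 at 11) → 0 left.
Total = 23×2 + 19×3 + 17×9 + 15×6 + 11×3 = 379.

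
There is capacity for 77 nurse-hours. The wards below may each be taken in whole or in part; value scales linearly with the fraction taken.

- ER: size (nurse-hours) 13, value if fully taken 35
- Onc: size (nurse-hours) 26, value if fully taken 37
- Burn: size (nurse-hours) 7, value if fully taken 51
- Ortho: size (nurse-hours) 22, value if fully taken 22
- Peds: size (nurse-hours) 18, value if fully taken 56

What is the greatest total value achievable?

Sort by value density: Burn 51/7≈7.29, Peds 56/18≈3.11, ER 35/13≈2.69, Onc 37/26≈1.42, Ortho 22/22≈1.
Burn: take in full, 7 nurse-hours for value 51 — 70 left.
Peds: take in full, 18 nurse-hours for value 56 — 52 left.
ER: take in full, 13 nurse-hours for value 35 — 39 left.
Take all of Onc (26 nurse-hours, value 37) — 13 nurse-hours left.
Fill the last 13 nurse-hours with part of Ortho: 13/22 of it earns 13.
Total value = 192.

192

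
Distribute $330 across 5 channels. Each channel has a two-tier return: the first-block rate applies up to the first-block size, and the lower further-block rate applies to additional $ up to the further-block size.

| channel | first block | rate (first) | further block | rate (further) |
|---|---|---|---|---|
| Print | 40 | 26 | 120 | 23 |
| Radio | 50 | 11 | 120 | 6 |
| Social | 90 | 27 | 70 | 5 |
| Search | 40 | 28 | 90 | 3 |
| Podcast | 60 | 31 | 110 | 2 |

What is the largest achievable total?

Rank every tier by rate: Podcast/tier1 31 > Search/tier1 28 > Social/tier1 27 > Print/tier1 26 > Print/tier2 23 > Radio/tier1 11 > Radio/tier2 6 > Social/tier2 5 > Search/tier2 3 > Podcast/tier2 2.
Podcast/tier1 (31): +60 → 270 left.
Search tier1 at 28: fill all 40 → 230 left.
Social tier1 at 27: fill all 90 → 140 left.
Print/tier1 (26): +40 → 100 left.
Print/tier2: +100 of 120 at 23; pool empty.
Total = 31×60 + 28×40 + 27×90 + 26×40 + 23×100 = 8750.

8750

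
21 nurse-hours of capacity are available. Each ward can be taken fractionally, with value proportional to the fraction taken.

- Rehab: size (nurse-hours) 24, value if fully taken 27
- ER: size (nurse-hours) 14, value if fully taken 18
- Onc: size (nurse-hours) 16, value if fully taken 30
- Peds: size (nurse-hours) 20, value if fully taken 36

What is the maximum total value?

39

Rank by value-to-size ratio: Onc 30/16≈1.88, Peds 36/20≈1.8, ER 18/14≈1.29, Rehab 27/24≈1.12.
Onc: take in full, 16 nurse-hours for value 30 ; 5 left.
5 nurse-hours left: a 5/20 share of Peds gives 36×5/20 = 9.
Total value = 39.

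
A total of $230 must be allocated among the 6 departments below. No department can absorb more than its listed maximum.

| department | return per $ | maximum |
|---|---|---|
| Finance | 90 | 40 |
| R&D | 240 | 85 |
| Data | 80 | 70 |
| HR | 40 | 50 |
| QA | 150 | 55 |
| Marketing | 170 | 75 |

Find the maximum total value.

42750

Highest return per $ first: R&D 240 > Marketing 170 > QA 150 > Finance 90 > Data 80 > HR 40.
R&D takes 85 to reach its cap of 85 ; 145 left.
Give Marketing 75 to hit its cap of 75 ; 70 left.
QA takes 55 to reach its cap of 55 ; 15 left.
Finance has room for 40 but only 15 remain, so it gets 15.
Total = 90×15 + 240×85 + 150×55 + 170×75 = 42750.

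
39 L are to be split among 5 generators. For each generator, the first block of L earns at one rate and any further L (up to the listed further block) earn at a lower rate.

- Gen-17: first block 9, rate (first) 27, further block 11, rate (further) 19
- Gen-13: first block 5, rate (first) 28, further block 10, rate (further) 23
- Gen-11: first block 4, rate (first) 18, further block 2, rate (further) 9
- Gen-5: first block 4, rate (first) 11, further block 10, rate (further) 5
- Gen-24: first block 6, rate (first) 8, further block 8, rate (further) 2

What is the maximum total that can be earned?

894

Rank every tier by rate: Gen-13/tier1 28 > Gen-17/tier1 27 > Gen-13/tier2 23 > Gen-17/tier2 19 > Gen-11/tier1 18 > Gen-5/tier1 11 > Gen-11/tier2 9 > Gen-24/tier1 8 > Gen-5/tier2 5 > Gen-24/tier2 2.
Gen-13 tier1 at 28: fill all 5 — 34 left.
Fill Gen-17 tier1 block (9 at 27) — 25 left.
Fill Gen-13 tier2 block (10 at 23) — 15 left.
Gen-17/tier2 (19): +11 — 4 left.
Gen-11 tier1 at 18: fill all 4 — 0 left.
Total = 28×5 + 27×9 + 23×10 + 19×11 + 18×4 = 894.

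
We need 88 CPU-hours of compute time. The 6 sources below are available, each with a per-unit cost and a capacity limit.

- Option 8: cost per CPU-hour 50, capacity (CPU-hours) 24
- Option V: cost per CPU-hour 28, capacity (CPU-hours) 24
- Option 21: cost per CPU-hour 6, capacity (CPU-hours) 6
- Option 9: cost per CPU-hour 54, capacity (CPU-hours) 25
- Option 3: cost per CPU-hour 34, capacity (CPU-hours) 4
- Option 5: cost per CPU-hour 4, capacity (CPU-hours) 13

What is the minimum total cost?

3014

Use sources in increasing cost order.
Take 13 from Option 5 at 4 ; need 75 more.
Option 21 (6): use full 6 ; 69 CPU-hours to go.
Option V (28): use full 24 ; 45 CPU-hours to go.
Take 4 from Option 3 at 34 ; need 41 more.
Option 8 at 50: take all 24 CPU-hours ; 17 still needed.
Option 9 at 54: take 17 of its 25 ; requirement met.
Cost = 13×4 + 6×6 + 24×28 + 4×34 + 24×50 + 17×54 = 3014.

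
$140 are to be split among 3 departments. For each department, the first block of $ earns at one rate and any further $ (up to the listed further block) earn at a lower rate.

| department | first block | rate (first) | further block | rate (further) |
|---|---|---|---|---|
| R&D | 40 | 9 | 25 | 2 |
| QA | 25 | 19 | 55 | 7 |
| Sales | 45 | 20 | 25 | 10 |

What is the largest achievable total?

Order all 6 blocks by rate: Sales/T1 20 > QA/T1 19 > Sales/T2 10 > R&D/T1 9 > QA/T2 7 > R&D/T2 2.
Fill Sales T1 block (45 at 20) → 95 left.
Fill QA T1 block (25 at 19) → 70 left.
Fill Sales T2 block (25 at 10) → 45 left.
Fill R&D T1 block (40 at 9) → 5 left.
QA/T2: +5 of 55 at 7; pool empty.
Total = 20×45 + 19×25 + 10×25 + 9×40 + 7×5 = 2020.

2020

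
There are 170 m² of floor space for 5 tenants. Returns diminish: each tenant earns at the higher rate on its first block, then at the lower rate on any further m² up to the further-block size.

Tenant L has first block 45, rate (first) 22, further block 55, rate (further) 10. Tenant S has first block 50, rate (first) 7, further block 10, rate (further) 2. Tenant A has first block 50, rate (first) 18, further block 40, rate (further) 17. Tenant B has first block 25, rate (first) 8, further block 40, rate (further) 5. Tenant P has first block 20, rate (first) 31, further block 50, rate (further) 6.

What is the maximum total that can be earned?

Order all 10 blocks by rate: Tenant P/tier1 31 > Tenant L/tier1 22 > Tenant A/tier1 18 > Tenant A/tier2 17 > Tenant L/tier2 10 > Tenant B/tier1 8 > Tenant S/tier1 7 > Tenant P/tier2 6 > Tenant B/tier2 5 > Tenant S/tier2 2.
Fill Tenant P tier1 block (20 at 31) ; 150 left.
Tenant L/tier1 (22): +45 ; 105 left.
Tenant A tier1 at 18: fill all 50 ; 55 left.
Tenant A tier2 at 17: fill all 40 ; 15 left.
Tenant L tier2 at 10: only 15 left, fill 15.
Total = 31×20 + 22×45 + 18×50 + 17×40 + 10×15 = 3340.

3340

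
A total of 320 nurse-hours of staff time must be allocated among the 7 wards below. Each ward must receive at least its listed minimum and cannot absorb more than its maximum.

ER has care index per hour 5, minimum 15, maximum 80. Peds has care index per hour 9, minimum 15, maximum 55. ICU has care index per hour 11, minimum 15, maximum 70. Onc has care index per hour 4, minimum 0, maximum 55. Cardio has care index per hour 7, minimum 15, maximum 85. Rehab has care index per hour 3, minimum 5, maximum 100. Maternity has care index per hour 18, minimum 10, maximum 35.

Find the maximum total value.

Meeting every minimum uses 15+15+15+0+15+5+10 = 75 nurse-hours, leaving 245.
Highest care index per hour first: Maternity 18 > ICU 11 > Peds 9 > Cardio 7 > ER 5 > Onc 4 > Rehab 3.
Give Maternity 25 more to hit its cap of 35 ; 220 left.
ICU: +55 to 70 (cap) ; 165 left.
Give Peds 40 more to hit its cap of 55 ; 125 left.
Cardio takes 70 more to reach its cap of 85 ; 55 left.
ER: +55 (room for 65) → 70. Pool exhausted.
Total = 5×70 + 9×55 + 11×70 + 7×85 + 3×5 + 18×35 = 2855.

2855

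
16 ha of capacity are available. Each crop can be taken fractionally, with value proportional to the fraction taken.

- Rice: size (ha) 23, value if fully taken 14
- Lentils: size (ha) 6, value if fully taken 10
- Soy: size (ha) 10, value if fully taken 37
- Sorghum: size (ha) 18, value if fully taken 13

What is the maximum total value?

Best value per unit of size first: Soy 37/10≈3.7, Lentils 10/6≈1.67, Sorghum 13/18≈0.722, Rice 14/23≈0.609.
Soy: take in full, 10 ha for value 37 → 6 left.
All 6 ha of Lentils fit (value 10) → 0 remain.
Total value = 47.

47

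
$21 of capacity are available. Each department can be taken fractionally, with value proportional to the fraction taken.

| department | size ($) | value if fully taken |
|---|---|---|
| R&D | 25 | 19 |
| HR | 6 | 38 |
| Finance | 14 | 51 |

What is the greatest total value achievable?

89.76

Sort by value density: HR 38/6≈6.33, Finance 51/14≈3.64, R&D 19/25≈0.76.
All 6 $ of HR fit (value 38) — 15 remain.
All 14 $ of Finance fit (value 51) — 1 remain.
Fill the last 1 $ with part of R&D: 1/25 of it earns 0.76.
Total value = 89.76.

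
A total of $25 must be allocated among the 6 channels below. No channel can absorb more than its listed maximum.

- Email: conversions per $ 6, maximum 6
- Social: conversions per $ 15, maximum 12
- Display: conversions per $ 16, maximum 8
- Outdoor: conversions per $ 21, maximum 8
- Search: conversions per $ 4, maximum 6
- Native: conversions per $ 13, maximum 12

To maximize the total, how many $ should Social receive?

9

Order the channels by conversions per $: Outdoor 21 > Display 16 > Social 15 > Native 13 > Email 6 > Search 4.
Outdoor takes 8 to reach its cap of 8 — 17 left.
Give Display 8 to hit its cap of 8 — 9 left.
Social: +9 (room for 12) → 9. Pool exhausted.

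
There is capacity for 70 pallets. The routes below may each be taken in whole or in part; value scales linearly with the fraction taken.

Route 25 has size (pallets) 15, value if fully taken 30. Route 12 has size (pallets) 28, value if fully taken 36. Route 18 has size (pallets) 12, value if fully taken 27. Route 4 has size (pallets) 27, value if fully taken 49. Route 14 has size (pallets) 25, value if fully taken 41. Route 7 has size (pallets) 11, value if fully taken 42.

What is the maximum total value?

156.2

Rank by value-to-size ratio: Route 7 42/11≈3.82, Route 18 27/12≈2.25, Route 25 30/15≈2, Route 4 49/27≈1.81, Route 14 41/25≈1.64, Route 12 36/28≈1.29.
All 11 pallets of Route 7 fit (value 42) — 59 remain.
Take all of Route 18 (12 pallets, value 27) — 47 pallets left.
Take all of Route 25 (15 pallets, value 30) — 32 pallets left.
All 27 pallets of Route 4 fit (value 49) — 5 remain.
5 pallets left: a 5/25 share of Route 14 gives 41×5/25 = 8.2.
Total value = 156.2.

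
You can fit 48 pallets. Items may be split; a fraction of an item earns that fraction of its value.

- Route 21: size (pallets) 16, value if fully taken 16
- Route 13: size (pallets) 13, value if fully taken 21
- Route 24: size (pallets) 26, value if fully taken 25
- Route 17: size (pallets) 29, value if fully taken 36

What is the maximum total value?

Sort by value density: Route 13 21/13≈1.62, Route 17 36/29≈1.24, Route 21 16/16≈1, Route 24 25/26≈0.962.
All 13 pallets of Route 13 fit (value 21) → 35 remain.
All 29 pallets of Route 17 fit (value 36) → 6 remain.
Fill the last 6 pallets with part of Route 21: 6/16 of it earns 6.
Total value = 63.

63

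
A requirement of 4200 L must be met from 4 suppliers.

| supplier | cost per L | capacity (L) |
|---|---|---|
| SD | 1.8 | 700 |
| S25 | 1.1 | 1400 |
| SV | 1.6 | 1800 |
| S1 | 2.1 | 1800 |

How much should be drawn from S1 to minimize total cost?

300

Use suppliers in increasing cost order.
S25 at 1.1: take all 1400 L ; 2800 still needed.
SV at 1.6: take all 1800 L ; 1000 still needed.
SD at 1.8: take all 700 L ; 300 still needed.
S1 (2.1): take the remaining 300 ; done.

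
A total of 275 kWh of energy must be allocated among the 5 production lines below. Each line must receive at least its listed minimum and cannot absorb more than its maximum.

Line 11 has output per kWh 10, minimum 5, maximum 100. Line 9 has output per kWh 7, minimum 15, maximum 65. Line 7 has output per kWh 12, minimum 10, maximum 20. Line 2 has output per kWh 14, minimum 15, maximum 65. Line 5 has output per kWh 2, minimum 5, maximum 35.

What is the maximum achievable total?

2655

Meeting every minimum uses 5+15+10+15+5 = 50 kWh, leaving 225.
Rank by output per kWh: Line 2 14 > Line 7 12 > Line 11 10 > Line 9 7 > Line 5 2.
Give Line 2 50 more to hit its cap of 65 ; 175 left.
Give Line 7 10 more to hit its cap of 20 ; 165 left.
Line 11 takes 95 more to reach its cap of 100 ; 70 left.
Line 9 takes 50 more to reach its cap of 65 ; 20 left.
Line 5: +20 (room for 30) → 25. Pool exhausted.
Total = 10×100 + 7×65 + 12×20 + 14×65 + 2×25 = 2655.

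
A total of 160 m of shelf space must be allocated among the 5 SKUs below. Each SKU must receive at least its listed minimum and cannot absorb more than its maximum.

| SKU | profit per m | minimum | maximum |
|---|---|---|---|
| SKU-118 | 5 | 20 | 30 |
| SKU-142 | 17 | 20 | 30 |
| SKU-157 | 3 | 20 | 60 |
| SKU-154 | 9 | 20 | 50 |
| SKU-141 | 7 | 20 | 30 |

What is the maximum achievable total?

1380

Meeting every minimum uses 20+20+20+20+20 = 100 m, leaving 60.
Rank by profit per m: SKU-142 17 > SKU-154 9 > SKU-141 7 > SKU-118 5 > SKU-157 3.
SKU-142: +10 to 30 (cap) — 50 left.
Give SKU-154 30 more to hit its cap of 50 — 20 left.
SKU-141 takes 10 more to reach its cap of 30 — 10 left.
SKU-118 takes 10 more to reach its cap of 30 — 0 left.
Total = 5×30 + 17×30 + 3×20 + 9×50 + 7×30 = 1380.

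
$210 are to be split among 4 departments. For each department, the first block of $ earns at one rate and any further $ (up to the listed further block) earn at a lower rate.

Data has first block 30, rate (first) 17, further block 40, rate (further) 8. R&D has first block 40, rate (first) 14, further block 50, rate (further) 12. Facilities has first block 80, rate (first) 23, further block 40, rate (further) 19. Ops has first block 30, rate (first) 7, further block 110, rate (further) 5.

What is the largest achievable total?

3910

Rank every tier by rate: Facilities/first 23 > Facilities/second 19 > Data/first 17 > R&D/first 14 > R&D/second 12 > Data/second 8 > Ops/first 7 > Ops/second 5.
Facilities first at 23: fill all 80 — 130 left.
Facilities/second (19): +40 — 90 left.
Fill Data first block (30 at 17) — 60 left.
R&D/first (14): +40 — 20 left.
R&D second at 12: only 20 left, fill 20.
Total = 23×80 + 19×40 + 17×30 + 14×40 + 12×20 = 3910.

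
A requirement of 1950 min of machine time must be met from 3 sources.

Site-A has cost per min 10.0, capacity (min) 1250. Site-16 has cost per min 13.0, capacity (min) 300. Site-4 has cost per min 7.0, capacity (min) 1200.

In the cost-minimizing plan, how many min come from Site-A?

750

Cheapest first:
Site-4 at 7.0: take all 1200 min — 750 still needed.
Site-A at 10.0: take 750 of its 1250 — requirement met.
Site-16: unused.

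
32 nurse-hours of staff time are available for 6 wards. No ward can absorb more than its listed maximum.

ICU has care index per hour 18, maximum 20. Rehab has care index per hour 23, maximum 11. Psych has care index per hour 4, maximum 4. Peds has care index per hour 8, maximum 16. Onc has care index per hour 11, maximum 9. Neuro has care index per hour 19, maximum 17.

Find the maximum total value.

Rank by care index per hour: Rehab 23 > Neuro 19 > ICU 18 > Onc 11 > Peds 8 > Psych 4.
Rehab: +11 to 11 (cap) → 21 left.
Give Neuro 17 to hit its cap of 17 → 4 left.
Only 4 left; ICU takes them to reach 4.
Total = 18×4 + 23×11 + 19×17 = 648.

648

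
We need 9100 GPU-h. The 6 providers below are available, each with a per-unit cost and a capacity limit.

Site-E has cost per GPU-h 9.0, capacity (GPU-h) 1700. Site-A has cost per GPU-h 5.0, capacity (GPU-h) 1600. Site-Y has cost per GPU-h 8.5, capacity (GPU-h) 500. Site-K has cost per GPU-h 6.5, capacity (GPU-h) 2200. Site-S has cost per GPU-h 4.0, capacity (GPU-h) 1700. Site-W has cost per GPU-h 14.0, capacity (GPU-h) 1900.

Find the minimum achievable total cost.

Cheapest first:
Site-S (4.0): use full 1700 ; 7400 GPU-h to go.
Take 1600 from Site-A at 5.0 ; need 5800 more.
Site-K (6.5): use full 2200 ; 3600 GPU-h to go.
Site-Y (8.5): use full 500 ; 3100 GPU-h to go.
Site-E at 9.0: take all 1700 GPU-h ; 1400 still needed.
Site-W at 14.0: take 1400 of its 1900 ; requirement met.
Cost = 1700×4.0 + 1600×5.0 + 2200×6.5 + 500×8.5 + 1700×9.0 + 1400×14.0 = 68250.

68250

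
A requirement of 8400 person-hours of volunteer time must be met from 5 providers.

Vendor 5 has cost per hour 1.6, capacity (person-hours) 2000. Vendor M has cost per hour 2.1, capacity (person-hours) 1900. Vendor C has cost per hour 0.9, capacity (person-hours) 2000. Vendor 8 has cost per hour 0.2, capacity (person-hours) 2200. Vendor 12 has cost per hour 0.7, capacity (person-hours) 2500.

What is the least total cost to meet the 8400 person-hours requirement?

6710

Use providers in increasing cost order.
Vendor 8 at 0.2: take all 2200 person-hours → 6200 still needed.
Take 2500 from Vendor 12 at 0.7 → need 3700 more.
Vendor C at 0.9: take all 2000 person-hours → 1700 still needed.
Vendor 5 at 1.6: take 1700 of its 2000 → requirement met.
Vendor M: unused.
Cost = 2200×0.2 + 2500×0.7 + 2000×0.9 + 1700×1.6 = 6710.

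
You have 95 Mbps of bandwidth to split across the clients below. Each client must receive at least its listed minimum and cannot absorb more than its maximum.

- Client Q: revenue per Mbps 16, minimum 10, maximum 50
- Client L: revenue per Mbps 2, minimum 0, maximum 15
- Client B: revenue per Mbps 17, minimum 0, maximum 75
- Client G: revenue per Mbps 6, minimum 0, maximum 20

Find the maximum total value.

Meeting every minimum uses 10+0+0+0 = 10 Mbps, leaving 85.
Rank by revenue per Mbps: Client B 17 > Client Q 16 > Client G 6 > Client L 2.
Give Client B 75 more to hit its cap of 75 ; 10 left.
Only 10 left; Client Q takes them to reach 20.
Total = 16×20 + 17×75 = 1595.

1595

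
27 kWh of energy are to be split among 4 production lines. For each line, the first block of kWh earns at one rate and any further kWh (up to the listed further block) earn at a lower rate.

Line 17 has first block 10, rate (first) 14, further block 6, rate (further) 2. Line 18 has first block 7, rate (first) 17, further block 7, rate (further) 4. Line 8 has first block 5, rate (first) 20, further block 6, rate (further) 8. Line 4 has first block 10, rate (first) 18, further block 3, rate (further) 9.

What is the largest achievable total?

Treat each block as its own option and order by rate: Line 8/T1 20 > Line 4/T1 18 > Line 18/T1 17 > Line 17/T1 14 > Line 4/T2 9 > Line 8/T2 8 > Line 18/T2 4 > Line 17/T2 2.
Line 8 T1 at 20: fill all 5 ; 22 left.
Line 4 T1 at 18: fill all 10 ; 12 left.
Line 18 T1 at 17: fill all 7 ; 5 left.
Line 17 T1 at 14: only 5 left, fill 5.
Total = 20×5 + 18×10 + 17×7 + 14×5 = 469.

469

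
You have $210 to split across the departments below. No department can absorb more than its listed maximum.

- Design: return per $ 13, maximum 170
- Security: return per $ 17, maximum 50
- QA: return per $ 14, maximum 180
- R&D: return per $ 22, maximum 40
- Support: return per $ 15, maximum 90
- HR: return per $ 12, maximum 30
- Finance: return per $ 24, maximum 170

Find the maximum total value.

4960

Rank by return per $: Finance 24 > R&D 22 > Security 17 > Support 15 > QA 14 > Design 13 > HR 12.
Finance takes 170 to reach its cap of 170 ; 40 left.
R&D takes 40 to reach its cap of 40 ; 0 left.
Total = 22×40 + 24×170 = 4960.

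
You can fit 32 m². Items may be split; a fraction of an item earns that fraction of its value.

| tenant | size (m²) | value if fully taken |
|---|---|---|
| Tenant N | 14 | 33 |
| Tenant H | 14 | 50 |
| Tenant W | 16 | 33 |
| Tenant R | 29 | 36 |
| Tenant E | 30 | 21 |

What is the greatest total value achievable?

91.25

Best value per unit of size first: Tenant H 50/14≈3.57, Tenant N 33/14≈2.36, Tenant W 33/16≈2.06, Tenant R 36/29≈1.24, Tenant E 21/30≈0.7.
Take all of Tenant H (14 m², value 50) — 18 m² left.
Take all of Tenant N (14 m², value 33) — 4 m² left.
Fill the last 4 m² with part of Tenant W: 4/16 of it earns 8.25.
Total value = 91.25.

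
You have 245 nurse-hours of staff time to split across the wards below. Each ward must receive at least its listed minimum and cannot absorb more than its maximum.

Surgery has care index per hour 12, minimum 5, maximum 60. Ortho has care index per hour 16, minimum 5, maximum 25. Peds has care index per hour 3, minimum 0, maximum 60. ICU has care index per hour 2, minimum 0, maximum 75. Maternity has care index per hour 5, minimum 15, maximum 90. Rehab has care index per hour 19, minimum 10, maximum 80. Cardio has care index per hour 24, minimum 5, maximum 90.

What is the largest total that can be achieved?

Meeting every minimum uses 5+5+0+0+15+10+5 = 40 nurse-hours, leaving 205.
Rank by care index per hour: Cardio 24 > Rehab 19 > Ortho 16 > Surgery 12 > Maternity 5 > Peds 3 > ICU 2.
Cardio: +85 to 90 (cap) — 120 left.
Give Rehab 70 more to hit its cap of 80 — 50 left.
Ortho takes 20 more to reach its cap of 25 — 30 left.
Only 30 left; Surgery takes them to reach 35.
Total = 12×35 + 16×25 + 5×15 + 19×80 + 24×90 = 4575.

4575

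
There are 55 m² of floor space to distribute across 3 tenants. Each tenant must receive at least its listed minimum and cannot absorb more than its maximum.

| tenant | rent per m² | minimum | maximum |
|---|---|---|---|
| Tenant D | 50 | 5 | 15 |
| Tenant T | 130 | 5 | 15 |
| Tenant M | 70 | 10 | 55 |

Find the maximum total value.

Meeting every minimum uses 5+5+10 = 20 m², leaving 35.
Rank by rent per m²: Tenant T 130 > Tenant M 70 > Tenant D 50.
Tenant T takes 10 more to reach its cap of 15 — 25 left.
Only 25 left; Tenant M takes them to reach 35.
Total = 50×5 + 130×15 + 70×35 = 4650.

4650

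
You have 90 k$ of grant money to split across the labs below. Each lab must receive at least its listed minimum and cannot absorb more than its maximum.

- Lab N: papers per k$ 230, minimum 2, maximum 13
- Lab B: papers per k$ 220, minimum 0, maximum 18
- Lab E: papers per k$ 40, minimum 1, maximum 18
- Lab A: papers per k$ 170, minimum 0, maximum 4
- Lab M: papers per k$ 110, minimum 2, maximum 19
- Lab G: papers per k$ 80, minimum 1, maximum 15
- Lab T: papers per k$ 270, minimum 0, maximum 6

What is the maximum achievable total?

13140

Meeting every minimum uses 2+0+1+0+2+1+0 = 6 k$, leaving 84.
Rank by papers per k$: Lab T 270 > Lab N 230 > Lab B 220 > Lab A 170 > Lab M 110 > Lab G 80 > Lab E 40.
Lab T: +6 to 6 (cap) — 78 left.
Give Lab N 11 more to hit its cap of 13 — 67 left.
Lab B takes 18 more to reach its cap of 18 — 49 left.
Lab A: +4 to 4 (cap) — 45 left.
Give Lab M 17 more to hit its cap of 19 — 28 left.
Lab G: +14 to 15 (cap) — 14 left.
Only 14 left; Lab E takes them to reach 15.
Total = 230×13 + 220×18 + 40×15 + 170×4 + 110×19 + 80×15 + 270×6 = 13140.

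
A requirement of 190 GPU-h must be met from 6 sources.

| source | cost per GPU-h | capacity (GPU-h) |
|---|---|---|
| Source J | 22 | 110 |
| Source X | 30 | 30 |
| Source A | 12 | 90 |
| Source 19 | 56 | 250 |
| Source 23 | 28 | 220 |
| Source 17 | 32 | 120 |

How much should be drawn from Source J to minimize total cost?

100

Use sources in increasing cost order.
Take 90 from Source A at 12 ; need 100 more.
Source J (22): take the remaining 100 ; done.
Source 23, Source X, Source 17, Source 19: unused.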